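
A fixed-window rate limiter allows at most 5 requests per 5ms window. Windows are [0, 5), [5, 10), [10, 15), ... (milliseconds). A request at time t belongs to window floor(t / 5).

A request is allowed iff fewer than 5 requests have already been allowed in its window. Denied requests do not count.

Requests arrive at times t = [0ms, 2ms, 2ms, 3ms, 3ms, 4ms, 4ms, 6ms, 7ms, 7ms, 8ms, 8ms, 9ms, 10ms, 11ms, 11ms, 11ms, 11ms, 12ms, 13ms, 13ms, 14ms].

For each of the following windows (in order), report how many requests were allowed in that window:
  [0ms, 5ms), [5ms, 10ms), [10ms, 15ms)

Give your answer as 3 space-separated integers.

Processing requests:
  req#1 t=0ms (window 0): ALLOW
  req#2 t=2ms (window 0): ALLOW
  req#3 t=2ms (window 0): ALLOW
  req#4 t=3ms (window 0): ALLOW
  req#5 t=3ms (window 0): ALLOW
  req#6 t=4ms (window 0): DENY
  req#7 t=4ms (window 0): DENY
  req#8 t=6ms (window 1): ALLOW
  req#9 t=7ms (window 1): ALLOW
  req#10 t=7ms (window 1): ALLOW
  req#11 t=8ms (window 1): ALLOW
  req#12 t=8ms (window 1): ALLOW
  req#13 t=9ms (window 1): DENY
  req#14 t=10ms (window 2): ALLOW
  req#15 t=11ms (window 2): ALLOW
  req#16 t=11ms (window 2): ALLOW
  req#17 t=11ms (window 2): ALLOW
  req#18 t=11ms (window 2): ALLOW
  req#19 t=12ms (window 2): DENY
  req#20 t=13ms (window 2): DENY
  req#21 t=13ms (window 2): DENY
  req#22 t=14ms (window 2): DENY

Allowed counts by window: 5 5 5

Answer: 5 5 5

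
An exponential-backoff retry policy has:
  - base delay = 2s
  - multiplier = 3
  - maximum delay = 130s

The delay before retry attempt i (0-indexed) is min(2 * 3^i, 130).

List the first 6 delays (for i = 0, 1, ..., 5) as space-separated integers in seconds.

Computing each delay:
  i=0: min(2*3^0, 130) = 2
  i=1: min(2*3^1, 130) = 6
  i=2: min(2*3^2, 130) = 18
  i=3: min(2*3^3, 130) = 54
  i=4: min(2*3^4, 130) = 130
  i=5: min(2*3^5, 130) = 130

Answer: 2 6 18 54 130 130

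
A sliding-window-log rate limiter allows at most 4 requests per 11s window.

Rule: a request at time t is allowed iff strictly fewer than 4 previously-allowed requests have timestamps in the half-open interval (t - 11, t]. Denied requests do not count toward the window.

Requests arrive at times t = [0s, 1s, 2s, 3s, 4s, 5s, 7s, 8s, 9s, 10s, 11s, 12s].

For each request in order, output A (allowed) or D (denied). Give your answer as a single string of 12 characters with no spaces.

Tracking allowed requests in the window:
  req#1 t=0s: ALLOW
  req#2 t=1s: ALLOW
  req#3 t=2s: ALLOW
  req#4 t=3s: ALLOW
  req#5 t=4s: DENY
  req#6 t=5s: DENY
  req#7 t=7s: DENY
  req#8 t=8s: DENY
  req#9 t=9s: DENY
  req#10 t=10s: DENY
  req#11 t=11s: ALLOW
  req#12 t=12s: ALLOW

Answer: AAAADDDDDDAA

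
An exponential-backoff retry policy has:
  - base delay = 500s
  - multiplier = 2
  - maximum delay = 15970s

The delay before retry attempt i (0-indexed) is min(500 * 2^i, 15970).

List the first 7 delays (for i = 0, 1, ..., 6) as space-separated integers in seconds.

Computing each delay:
  i=0: min(500*2^0, 15970) = 500
  i=1: min(500*2^1, 15970) = 1000
  i=2: min(500*2^2, 15970) = 2000
  i=3: min(500*2^3, 15970) = 4000
  i=4: min(500*2^4, 15970) = 8000
  i=5: min(500*2^5, 15970) = 15970
  i=6: min(500*2^6, 15970) = 15970

Answer: 500 1000 2000 4000 8000 15970 15970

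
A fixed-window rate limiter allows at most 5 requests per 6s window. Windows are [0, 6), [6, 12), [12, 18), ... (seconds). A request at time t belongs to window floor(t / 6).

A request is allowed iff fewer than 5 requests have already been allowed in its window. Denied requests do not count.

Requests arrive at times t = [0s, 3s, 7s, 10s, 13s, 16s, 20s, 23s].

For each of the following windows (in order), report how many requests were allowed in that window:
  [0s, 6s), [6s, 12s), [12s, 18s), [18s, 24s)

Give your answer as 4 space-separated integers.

Answer: 2 2 2 2

Derivation:
Processing requests:
  req#1 t=0s (window 0): ALLOW
  req#2 t=3s (window 0): ALLOW
  req#3 t=7s (window 1): ALLOW
  req#4 t=10s (window 1): ALLOW
  req#5 t=13s (window 2): ALLOW
  req#6 t=16s (window 2): ALLOW
  req#7 t=20s (window 3): ALLOW
  req#8 t=23s (window 3): ALLOW

Allowed counts by window: 2 2 2 2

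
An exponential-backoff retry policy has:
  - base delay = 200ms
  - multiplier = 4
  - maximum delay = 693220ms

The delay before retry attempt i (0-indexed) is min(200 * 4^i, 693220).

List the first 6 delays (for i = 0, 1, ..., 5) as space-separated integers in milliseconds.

Computing each delay:
  i=0: min(200*4^0, 693220) = 200
  i=1: min(200*4^1, 693220) = 800
  i=2: min(200*4^2, 693220) = 3200
  i=3: min(200*4^3, 693220) = 12800
  i=4: min(200*4^4, 693220) = 51200
  i=5: min(200*4^5, 693220) = 204800

Answer: 200 800 3200 12800 51200 204800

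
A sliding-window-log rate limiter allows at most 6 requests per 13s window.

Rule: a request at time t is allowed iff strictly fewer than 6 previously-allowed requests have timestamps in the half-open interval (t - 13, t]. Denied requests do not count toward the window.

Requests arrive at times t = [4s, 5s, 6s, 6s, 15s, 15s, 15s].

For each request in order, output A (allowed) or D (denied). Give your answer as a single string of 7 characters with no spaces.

Answer: AAAAAAD

Derivation:
Tracking allowed requests in the window:
  req#1 t=4s: ALLOW
  req#2 t=5s: ALLOW
  req#3 t=6s: ALLOW
  req#4 t=6s: ALLOW
  req#5 t=15s: ALLOW
  req#6 t=15s: ALLOW
  req#7 t=15s: DENY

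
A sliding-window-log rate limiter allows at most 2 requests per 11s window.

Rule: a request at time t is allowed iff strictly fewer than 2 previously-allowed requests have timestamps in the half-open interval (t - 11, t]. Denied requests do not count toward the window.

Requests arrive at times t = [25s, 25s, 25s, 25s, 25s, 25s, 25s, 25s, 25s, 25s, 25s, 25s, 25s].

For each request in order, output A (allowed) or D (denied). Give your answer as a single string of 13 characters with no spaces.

Tracking allowed requests in the window:
  req#1 t=25s: ALLOW
  req#2 t=25s: ALLOW
  req#3 t=25s: DENY
  req#4 t=25s: DENY
  req#5 t=25s: DENY
  req#6 t=25s: DENY
  req#7 t=25s: DENY
  req#8 t=25s: DENY
  req#9 t=25s: DENY
  req#10 t=25s: DENY
  req#11 t=25s: DENY
  req#12 t=25s: DENY
  req#13 t=25s: DENY

Answer: AADDDDDDDDDDD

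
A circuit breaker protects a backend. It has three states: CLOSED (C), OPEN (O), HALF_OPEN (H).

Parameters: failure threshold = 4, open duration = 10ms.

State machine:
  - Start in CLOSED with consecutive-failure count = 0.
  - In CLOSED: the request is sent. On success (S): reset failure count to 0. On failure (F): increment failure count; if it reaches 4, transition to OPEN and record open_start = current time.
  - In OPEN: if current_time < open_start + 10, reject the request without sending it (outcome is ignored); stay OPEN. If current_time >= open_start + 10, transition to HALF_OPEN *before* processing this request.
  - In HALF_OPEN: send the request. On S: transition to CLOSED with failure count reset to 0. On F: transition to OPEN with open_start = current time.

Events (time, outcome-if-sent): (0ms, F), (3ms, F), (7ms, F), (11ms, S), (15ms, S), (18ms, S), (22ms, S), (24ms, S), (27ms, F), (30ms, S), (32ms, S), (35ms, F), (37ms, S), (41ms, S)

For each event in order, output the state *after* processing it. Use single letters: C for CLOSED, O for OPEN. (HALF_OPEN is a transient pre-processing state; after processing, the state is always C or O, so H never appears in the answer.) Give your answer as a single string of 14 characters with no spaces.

Answer: CCCCCCCCCCCCCC

Derivation:
State after each event:
  event#1 t=0ms outcome=F: state=CLOSED
  event#2 t=3ms outcome=F: state=CLOSED
  event#3 t=7ms outcome=F: state=CLOSED
  event#4 t=11ms outcome=S: state=CLOSED
  event#5 t=15ms outcome=S: state=CLOSED
  event#6 t=18ms outcome=S: state=CLOSED
  event#7 t=22ms outcome=S: state=CLOSED
  event#8 t=24ms outcome=S: state=CLOSED
  event#9 t=27ms outcome=F: state=CLOSED
  event#10 t=30ms outcome=S: state=CLOSED
  event#11 t=32ms outcome=S: state=CLOSED
  event#12 t=35ms outcome=F: state=CLOSED
  event#13 t=37ms outcome=S: state=CLOSED
  event#14 t=41ms outcome=S: state=CLOSED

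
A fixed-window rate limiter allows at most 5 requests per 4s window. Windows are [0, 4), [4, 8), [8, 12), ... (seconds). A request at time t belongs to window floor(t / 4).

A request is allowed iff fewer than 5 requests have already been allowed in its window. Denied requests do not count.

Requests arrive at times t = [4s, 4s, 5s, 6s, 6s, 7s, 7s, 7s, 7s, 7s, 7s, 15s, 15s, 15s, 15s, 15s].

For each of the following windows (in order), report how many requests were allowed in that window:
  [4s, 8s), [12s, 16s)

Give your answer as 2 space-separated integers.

Answer: 5 5

Derivation:
Processing requests:
  req#1 t=4s (window 1): ALLOW
  req#2 t=4s (window 1): ALLOW
  req#3 t=5s (window 1): ALLOW
  req#4 t=6s (window 1): ALLOW
  req#5 t=6s (window 1): ALLOW
  req#6 t=7s (window 1): DENY
  req#7 t=7s (window 1): DENY
  req#8 t=7s (window 1): DENY
  req#9 t=7s (window 1): DENY
  req#10 t=7s (window 1): DENY
  req#11 t=7s (window 1): DENY
  req#12 t=15s (window 3): ALLOW
  req#13 t=15s (window 3): ALLOW
  req#14 t=15s (window 3): ALLOW
  req#15 t=15s (window 3): ALLOW
  req#16 t=15s (window 3): ALLOW

Allowed counts by window: 5 5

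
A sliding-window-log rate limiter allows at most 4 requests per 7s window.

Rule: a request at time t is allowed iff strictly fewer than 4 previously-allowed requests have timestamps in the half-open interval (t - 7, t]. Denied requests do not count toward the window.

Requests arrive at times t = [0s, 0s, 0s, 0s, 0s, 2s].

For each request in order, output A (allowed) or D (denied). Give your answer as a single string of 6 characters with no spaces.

Answer: AAAADD

Derivation:
Tracking allowed requests in the window:
  req#1 t=0s: ALLOW
  req#2 t=0s: ALLOW
  req#3 t=0s: ALLOW
  req#4 t=0s: ALLOW
  req#5 t=0s: DENY
  req#6 t=2s: DENY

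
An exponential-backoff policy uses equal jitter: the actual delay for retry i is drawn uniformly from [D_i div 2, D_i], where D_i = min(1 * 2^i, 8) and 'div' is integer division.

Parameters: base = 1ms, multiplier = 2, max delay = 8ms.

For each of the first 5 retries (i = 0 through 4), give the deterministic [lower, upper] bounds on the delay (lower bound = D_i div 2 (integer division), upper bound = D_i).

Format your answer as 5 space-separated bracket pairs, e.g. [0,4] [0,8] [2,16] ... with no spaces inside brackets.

Answer: [0,1] [1,2] [2,4] [4,8] [4,8]

Derivation:
Computing bounds per retry:
  i=0: D_i=min(1*2^0,8)=1, bounds=[0,1]
  i=1: D_i=min(1*2^1,8)=2, bounds=[1,2]
  i=2: D_i=min(1*2^2,8)=4, bounds=[2,4]
  i=3: D_i=min(1*2^3,8)=8, bounds=[4,8]
  i=4: D_i=min(1*2^4,8)=8, bounds=[4,8]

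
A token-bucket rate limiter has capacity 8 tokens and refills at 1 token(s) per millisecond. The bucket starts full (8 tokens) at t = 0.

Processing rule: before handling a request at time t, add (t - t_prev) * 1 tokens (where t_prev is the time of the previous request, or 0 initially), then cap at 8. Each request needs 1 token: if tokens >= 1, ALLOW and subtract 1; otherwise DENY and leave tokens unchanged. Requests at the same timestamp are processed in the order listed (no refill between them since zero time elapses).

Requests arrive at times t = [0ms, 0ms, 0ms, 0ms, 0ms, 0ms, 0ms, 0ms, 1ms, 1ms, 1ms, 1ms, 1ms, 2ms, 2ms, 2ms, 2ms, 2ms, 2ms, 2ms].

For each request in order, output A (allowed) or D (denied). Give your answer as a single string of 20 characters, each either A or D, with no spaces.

Simulating step by step:
  req#1 t=0ms: ALLOW
  req#2 t=0ms: ALLOW
  req#3 t=0ms: ALLOW
  req#4 t=0ms: ALLOW
  req#5 t=0ms: ALLOW
  req#6 t=0ms: ALLOW
  req#7 t=0ms: ALLOW
  req#8 t=0ms: ALLOW
  req#9 t=1ms: ALLOW
  req#10 t=1ms: DENY
  req#11 t=1ms: DENY
  req#12 t=1ms: DENY
  req#13 t=1ms: DENY
  req#14 t=2ms: ALLOW
  req#15 t=2ms: DENY
  req#16 t=2ms: DENY
  req#17 t=2ms: DENY
  req#18 t=2ms: DENY
  req#19 t=2ms: DENY
  req#20 t=2ms: DENY

Answer: AAAAAAAAADDDDADDDDDD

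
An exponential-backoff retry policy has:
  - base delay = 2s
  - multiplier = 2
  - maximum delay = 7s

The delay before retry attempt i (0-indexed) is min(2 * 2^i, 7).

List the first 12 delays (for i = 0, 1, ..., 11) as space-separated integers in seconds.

Answer: 2 4 7 7 7 7 7 7 7 7 7 7

Derivation:
Computing each delay:
  i=0: min(2*2^0, 7) = 2
  i=1: min(2*2^1, 7) = 4
  i=2: min(2*2^2, 7) = 7
  i=3: min(2*2^3, 7) = 7
  i=4: min(2*2^4, 7) = 7
  i=5: min(2*2^5, 7) = 7
  i=6: min(2*2^6, 7) = 7
  i=7: min(2*2^7, 7) = 7
  i=8: min(2*2^8, 7) = 7
  i=9: min(2*2^9, 7) = 7
  i=10: min(2*2^10, 7) = 7
  i=11: min(2*2^11, 7) = 7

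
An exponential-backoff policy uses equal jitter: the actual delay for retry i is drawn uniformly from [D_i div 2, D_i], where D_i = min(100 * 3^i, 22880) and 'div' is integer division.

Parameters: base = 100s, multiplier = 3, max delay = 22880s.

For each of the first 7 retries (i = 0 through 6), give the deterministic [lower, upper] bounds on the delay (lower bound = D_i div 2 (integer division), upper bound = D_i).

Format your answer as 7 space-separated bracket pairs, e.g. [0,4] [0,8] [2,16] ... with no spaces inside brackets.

Answer: [50,100] [150,300] [450,900] [1350,2700] [4050,8100] [11440,22880] [11440,22880]

Derivation:
Computing bounds per retry:
  i=0: D_i=min(100*3^0,22880)=100, bounds=[50,100]
  i=1: D_i=min(100*3^1,22880)=300, bounds=[150,300]
  i=2: D_i=min(100*3^2,22880)=900, bounds=[450,900]
  i=3: D_i=min(100*3^3,22880)=2700, bounds=[1350,2700]
  i=4: D_i=min(100*3^4,22880)=8100, bounds=[4050,8100]
  i=5: D_i=min(100*3^5,22880)=22880, bounds=[11440,22880]
  i=6: D_i=min(100*3^6,22880)=22880, bounds=[11440,22880]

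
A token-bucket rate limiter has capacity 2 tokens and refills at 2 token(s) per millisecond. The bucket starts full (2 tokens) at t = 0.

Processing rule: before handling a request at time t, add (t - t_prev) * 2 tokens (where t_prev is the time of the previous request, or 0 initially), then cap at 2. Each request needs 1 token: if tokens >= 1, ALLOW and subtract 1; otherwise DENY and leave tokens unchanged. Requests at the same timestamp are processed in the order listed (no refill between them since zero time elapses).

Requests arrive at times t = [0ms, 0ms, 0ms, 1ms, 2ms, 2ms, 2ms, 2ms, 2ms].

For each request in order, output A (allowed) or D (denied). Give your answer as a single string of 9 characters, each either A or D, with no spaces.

Simulating step by step:
  req#1 t=0ms: ALLOW
  req#2 t=0ms: ALLOW
  req#3 t=0ms: DENY
  req#4 t=1ms: ALLOW
  req#5 t=2ms: ALLOW
  req#6 t=2ms: ALLOW
  req#7 t=2ms: DENY
  req#8 t=2ms: DENY
  req#9 t=2ms: DENY

Answer: AADAAADDD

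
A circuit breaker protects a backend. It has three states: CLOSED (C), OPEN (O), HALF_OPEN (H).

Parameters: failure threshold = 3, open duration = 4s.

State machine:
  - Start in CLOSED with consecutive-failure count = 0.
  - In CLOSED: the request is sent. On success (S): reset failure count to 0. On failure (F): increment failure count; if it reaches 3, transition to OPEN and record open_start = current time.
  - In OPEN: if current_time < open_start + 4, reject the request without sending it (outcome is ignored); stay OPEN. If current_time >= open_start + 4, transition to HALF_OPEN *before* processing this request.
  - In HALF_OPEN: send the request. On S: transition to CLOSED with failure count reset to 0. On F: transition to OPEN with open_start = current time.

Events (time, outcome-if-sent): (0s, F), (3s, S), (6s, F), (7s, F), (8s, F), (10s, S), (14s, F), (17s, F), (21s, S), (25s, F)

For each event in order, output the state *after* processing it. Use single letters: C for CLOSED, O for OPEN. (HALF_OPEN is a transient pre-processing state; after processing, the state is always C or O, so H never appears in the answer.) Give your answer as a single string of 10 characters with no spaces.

State after each event:
  event#1 t=0s outcome=F: state=CLOSED
  event#2 t=3s outcome=S: state=CLOSED
  event#3 t=6s outcome=F: state=CLOSED
  event#4 t=7s outcome=F: state=CLOSED
  event#5 t=8s outcome=F: state=OPEN
  event#6 t=10s outcome=S: state=OPEN
  event#7 t=14s outcome=F: state=OPEN
  event#8 t=17s outcome=F: state=OPEN
  event#9 t=21s outcome=S: state=CLOSED
  event#10 t=25s outcome=F: state=CLOSED

Answer: CCCCOOOOCC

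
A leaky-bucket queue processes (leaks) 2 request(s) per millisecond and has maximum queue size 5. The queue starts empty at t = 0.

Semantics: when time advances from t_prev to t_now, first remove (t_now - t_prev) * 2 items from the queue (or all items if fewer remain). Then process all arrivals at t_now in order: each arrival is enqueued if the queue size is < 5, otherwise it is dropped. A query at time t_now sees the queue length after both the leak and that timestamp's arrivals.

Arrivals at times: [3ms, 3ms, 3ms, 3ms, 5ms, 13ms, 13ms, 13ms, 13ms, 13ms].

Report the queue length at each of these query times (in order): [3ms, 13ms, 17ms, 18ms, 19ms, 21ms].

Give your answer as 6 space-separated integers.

Queue lengths at query times:
  query t=3ms: backlog = 4
  query t=13ms: backlog = 5
  query t=17ms: backlog = 0
  query t=18ms: backlog = 0
  query t=19ms: backlog = 0
  query t=21ms: backlog = 0

Answer: 4 5 0 0 0 0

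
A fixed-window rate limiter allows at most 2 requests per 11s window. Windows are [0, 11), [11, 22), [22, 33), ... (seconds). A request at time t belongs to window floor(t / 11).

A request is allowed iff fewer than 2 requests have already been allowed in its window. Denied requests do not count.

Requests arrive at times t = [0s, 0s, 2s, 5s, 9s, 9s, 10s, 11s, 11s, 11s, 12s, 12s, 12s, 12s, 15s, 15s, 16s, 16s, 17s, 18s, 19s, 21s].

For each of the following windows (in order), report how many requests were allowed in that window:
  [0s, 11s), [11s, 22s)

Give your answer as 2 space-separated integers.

Answer: 2 2

Derivation:
Processing requests:
  req#1 t=0s (window 0): ALLOW
  req#2 t=0s (window 0): ALLOW
  req#3 t=2s (window 0): DENY
  req#4 t=5s (window 0): DENY
  req#5 t=9s (window 0): DENY
  req#6 t=9s (window 0): DENY
  req#7 t=10s (window 0): DENY
  req#8 t=11s (window 1): ALLOW
  req#9 t=11s (window 1): ALLOW
  req#10 t=11s (window 1): DENY
  req#11 t=12s (window 1): DENY
  req#12 t=12s (window 1): DENY
  req#13 t=12s (window 1): DENY
  req#14 t=12s (window 1): DENY
  req#15 t=15s (window 1): DENY
  req#16 t=15s (window 1): DENY
  req#17 t=16s (window 1): DENY
  req#18 t=16s (window 1): DENY
  req#19 t=17s (window 1): DENY
  req#20 t=18s (window 1): DENY
  req#21 t=19s (window 1): DENY
  req#22 t=21s (window 1): DENY

Allowed counts by window: 2 2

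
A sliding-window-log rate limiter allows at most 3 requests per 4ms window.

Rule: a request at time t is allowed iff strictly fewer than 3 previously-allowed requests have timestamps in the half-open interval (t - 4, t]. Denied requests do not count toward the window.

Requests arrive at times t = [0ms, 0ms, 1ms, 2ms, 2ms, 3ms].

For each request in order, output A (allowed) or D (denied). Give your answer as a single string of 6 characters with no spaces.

Tracking allowed requests in the window:
  req#1 t=0ms: ALLOW
  req#2 t=0ms: ALLOW
  req#3 t=1ms: ALLOW
  req#4 t=2ms: DENY
  req#5 t=2ms: DENY
  req#6 t=3ms: DENY

Answer: AAADDD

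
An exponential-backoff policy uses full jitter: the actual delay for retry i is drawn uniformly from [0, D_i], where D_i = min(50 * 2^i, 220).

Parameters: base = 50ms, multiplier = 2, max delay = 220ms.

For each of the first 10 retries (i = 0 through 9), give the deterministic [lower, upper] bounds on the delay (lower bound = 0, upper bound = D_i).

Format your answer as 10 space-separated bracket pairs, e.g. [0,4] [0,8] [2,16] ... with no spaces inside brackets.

Computing bounds per retry:
  i=0: D_i=min(50*2^0,220)=50, bounds=[0,50]
  i=1: D_i=min(50*2^1,220)=100, bounds=[0,100]
  i=2: D_i=min(50*2^2,220)=200, bounds=[0,200]
  i=3: D_i=min(50*2^3,220)=220, bounds=[0,220]
  i=4: D_i=min(50*2^4,220)=220, bounds=[0,220]
  i=5: D_i=min(50*2^5,220)=220, bounds=[0,220]
  i=6: D_i=min(50*2^6,220)=220, bounds=[0,220]
  i=7: D_i=min(50*2^7,220)=220, bounds=[0,220]
  i=8: D_i=min(50*2^8,220)=220, bounds=[0,220]
  i=9: D_i=min(50*2^9,220)=220, bounds=[0,220]

Answer: [0,50] [0,100] [0,200] [0,220] [0,220] [0,220] [0,220] [0,220] [0,220] [0,220]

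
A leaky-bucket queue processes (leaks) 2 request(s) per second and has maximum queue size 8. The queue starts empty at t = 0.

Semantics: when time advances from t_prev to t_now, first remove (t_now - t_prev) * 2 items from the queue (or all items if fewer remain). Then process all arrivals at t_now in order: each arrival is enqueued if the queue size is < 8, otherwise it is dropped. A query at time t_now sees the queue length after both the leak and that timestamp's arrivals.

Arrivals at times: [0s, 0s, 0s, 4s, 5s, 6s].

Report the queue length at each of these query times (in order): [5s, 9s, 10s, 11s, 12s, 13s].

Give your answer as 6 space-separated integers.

Queue lengths at query times:
  query t=5s: backlog = 1
  query t=9s: backlog = 0
  query t=10s: backlog = 0
  query t=11s: backlog = 0
  query t=12s: backlog = 0
  query t=13s: backlog = 0

Answer: 1 0 0 0 0 0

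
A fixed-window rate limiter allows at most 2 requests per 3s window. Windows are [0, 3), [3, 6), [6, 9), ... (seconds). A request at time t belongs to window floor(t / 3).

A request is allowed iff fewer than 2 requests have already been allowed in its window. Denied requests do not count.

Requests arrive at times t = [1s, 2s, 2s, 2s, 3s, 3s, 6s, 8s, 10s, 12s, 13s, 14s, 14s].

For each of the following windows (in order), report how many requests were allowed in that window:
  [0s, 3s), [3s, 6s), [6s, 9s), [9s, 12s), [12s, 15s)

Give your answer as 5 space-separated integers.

Processing requests:
  req#1 t=1s (window 0): ALLOW
  req#2 t=2s (window 0): ALLOW
  req#3 t=2s (window 0): DENY
  req#4 t=2s (window 0): DENY
  req#5 t=3s (window 1): ALLOW
  req#6 t=3s (window 1): ALLOW
  req#7 t=6s (window 2): ALLOW
  req#8 t=8s (window 2): ALLOW
  req#9 t=10s (window 3): ALLOW
  req#10 t=12s (window 4): ALLOW
  req#11 t=13s (window 4): ALLOW
  req#12 t=14s (window 4): DENY
  req#13 t=14s (window 4): DENY

Allowed counts by window: 2 2 2 1 2

Answer: 2 2 2 1 2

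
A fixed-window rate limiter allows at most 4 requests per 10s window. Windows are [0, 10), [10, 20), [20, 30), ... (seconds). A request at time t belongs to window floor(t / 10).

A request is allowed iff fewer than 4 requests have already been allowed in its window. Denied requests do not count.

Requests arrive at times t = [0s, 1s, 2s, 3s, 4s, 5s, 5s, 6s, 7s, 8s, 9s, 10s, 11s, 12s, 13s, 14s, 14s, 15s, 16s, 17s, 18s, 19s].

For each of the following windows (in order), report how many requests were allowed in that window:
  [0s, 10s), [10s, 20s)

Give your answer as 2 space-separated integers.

Processing requests:
  req#1 t=0s (window 0): ALLOW
  req#2 t=1s (window 0): ALLOW
  req#3 t=2s (window 0): ALLOW
  req#4 t=3s (window 0): ALLOW
  req#5 t=4s (window 0): DENY
  req#6 t=5s (window 0): DENY
  req#7 t=5s (window 0): DENY
  req#8 t=6s (window 0): DENY
  req#9 t=7s (window 0): DENY
  req#10 t=8s (window 0): DENY
  req#11 t=9s (window 0): DENY
  req#12 t=10s (window 1): ALLOW
  req#13 t=11s (window 1): ALLOW
  req#14 t=12s (window 1): ALLOW
  req#15 t=13s (window 1): ALLOW
  req#16 t=14s (window 1): DENY
  req#17 t=14s (window 1): DENY
  req#18 t=15s (window 1): DENY
  req#19 t=16s (window 1): DENY
  req#20 t=17s (window 1): DENY
  req#21 t=18s (window 1): DENY
  req#22 t=19s (window 1): DENY

Allowed counts by window: 4 4

Answer: 4 4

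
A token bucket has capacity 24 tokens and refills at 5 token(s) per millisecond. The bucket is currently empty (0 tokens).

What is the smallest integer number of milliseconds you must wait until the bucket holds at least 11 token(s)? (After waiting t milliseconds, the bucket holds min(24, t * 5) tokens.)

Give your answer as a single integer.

Answer: 3

Derivation:
Need t * 5 >= 11, so t >= 11/5.
Smallest integer t = ceil(11/5) = 3.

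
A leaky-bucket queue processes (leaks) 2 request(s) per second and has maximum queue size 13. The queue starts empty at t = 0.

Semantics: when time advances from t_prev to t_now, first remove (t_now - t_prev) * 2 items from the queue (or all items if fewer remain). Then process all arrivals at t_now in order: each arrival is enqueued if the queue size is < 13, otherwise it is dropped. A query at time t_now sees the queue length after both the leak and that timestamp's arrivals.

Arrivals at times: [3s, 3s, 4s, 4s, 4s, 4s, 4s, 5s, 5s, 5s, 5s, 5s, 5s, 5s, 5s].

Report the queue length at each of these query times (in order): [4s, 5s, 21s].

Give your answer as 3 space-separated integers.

Answer: 5 11 0

Derivation:
Queue lengths at query times:
  query t=4s: backlog = 5
  query t=5s: backlog = 11
  query t=21s: backlog = 0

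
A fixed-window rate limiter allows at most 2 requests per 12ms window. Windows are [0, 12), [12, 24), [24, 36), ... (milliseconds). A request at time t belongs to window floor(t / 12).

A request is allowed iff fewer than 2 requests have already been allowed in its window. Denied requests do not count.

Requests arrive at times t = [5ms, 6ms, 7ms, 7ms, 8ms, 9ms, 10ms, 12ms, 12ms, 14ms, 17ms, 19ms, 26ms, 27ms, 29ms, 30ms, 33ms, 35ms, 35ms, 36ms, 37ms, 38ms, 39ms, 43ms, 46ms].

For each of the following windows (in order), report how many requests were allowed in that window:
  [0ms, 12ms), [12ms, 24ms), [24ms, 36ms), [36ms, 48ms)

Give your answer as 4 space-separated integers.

Processing requests:
  req#1 t=5ms (window 0): ALLOW
  req#2 t=6ms (window 0): ALLOW
  req#3 t=7ms (window 0): DENY
  req#4 t=7ms (window 0): DENY
  req#5 t=8ms (window 0): DENY
  req#6 t=9ms (window 0): DENY
  req#7 t=10ms (window 0): DENY
  req#8 t=12ms (window 1): ALLOW
  req#9 t=12ms (window 1): ALLOW
  req#10 t=14ms (window 1): DENY
  req#11 t=17ms (window 1): DENY
  req#12 t=19ms (window 1): DENY
  req#13 t=26ms (window 2): ALLOW
  req#14 t=27ms (window 2): ALLOW
  req#15 t=29ms (window 2): DENY
  req#16 t=30ms (window 2): DENY
  req#17 t=33ms (window 2): DENY
  req#18 t=35ms (window 2): DENY
  req#19 t=35ms (window 2): DENY
  req#20 t=36ms (window 3): ALLOW
  req#21 t=37ms (window 3): ALLOW
  req#22 t=38ms (window 3): DENY
  req#23 t=39ms (window 3): DENY
  req#24 t=43ms (window 3): DENY
  req#25 t=46ms (window 3): DENY

Allowed counts by window: 2 2 2 2

Answer: 2 2 2 2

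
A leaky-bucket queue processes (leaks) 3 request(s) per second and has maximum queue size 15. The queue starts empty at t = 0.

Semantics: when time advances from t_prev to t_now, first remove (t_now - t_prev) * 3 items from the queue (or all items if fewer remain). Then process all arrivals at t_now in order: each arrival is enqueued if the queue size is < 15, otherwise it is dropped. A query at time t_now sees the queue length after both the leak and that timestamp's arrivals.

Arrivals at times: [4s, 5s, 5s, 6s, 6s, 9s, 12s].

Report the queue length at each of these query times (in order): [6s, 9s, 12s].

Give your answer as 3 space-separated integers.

Queue lengths at query times:
  query t=6s: backlog = 2
  query t=9s: backlog = 1
  query t=12s: backlog = 1

Answer: 2 1 1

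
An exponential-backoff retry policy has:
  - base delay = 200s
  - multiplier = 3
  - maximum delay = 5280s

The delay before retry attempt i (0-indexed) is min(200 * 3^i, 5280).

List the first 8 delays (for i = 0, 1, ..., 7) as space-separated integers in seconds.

Answer: 200 600 1800 5280 5280 5280 5280 5280

Derivation:
Computing each delay:
  i=0: min(200*3^0, 5280) = 200
  i=1: min(200*3^1, 5280) = 600
  i=2: min(200*3^2, 5280) = 1800
  i=3: min(200*3^3, 5280) = 5280
  i=4: min(200*3^4, 5280) = 5280
  i=5: min(200*3^5, 5280) = 5280
  i=6: min(200*3^6, 5280) = 5280
  i=7: min(200*3^7, 5280) = 5280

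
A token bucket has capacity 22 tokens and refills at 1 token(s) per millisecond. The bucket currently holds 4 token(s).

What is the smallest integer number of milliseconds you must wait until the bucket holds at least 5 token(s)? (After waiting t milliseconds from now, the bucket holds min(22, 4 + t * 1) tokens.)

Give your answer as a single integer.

Answer: 1

Derivation:
Need 4 + t * 1 >= 5, so t >= 1/1.
Smallest integer t = ceil(1/1) = 1.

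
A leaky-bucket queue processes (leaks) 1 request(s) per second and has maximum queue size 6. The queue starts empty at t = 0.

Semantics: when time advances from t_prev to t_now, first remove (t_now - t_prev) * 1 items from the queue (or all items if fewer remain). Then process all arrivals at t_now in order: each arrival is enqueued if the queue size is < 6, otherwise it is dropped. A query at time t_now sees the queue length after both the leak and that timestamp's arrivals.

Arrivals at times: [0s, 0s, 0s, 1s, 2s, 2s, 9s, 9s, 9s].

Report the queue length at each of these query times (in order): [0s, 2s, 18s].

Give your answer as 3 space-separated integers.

Answer: 3 4 0

Derivation:
Queue lengths at query times:
  query t=0s: backlog = 3
  query t=2s: backlog = 4
  query t=18s: backlog = 0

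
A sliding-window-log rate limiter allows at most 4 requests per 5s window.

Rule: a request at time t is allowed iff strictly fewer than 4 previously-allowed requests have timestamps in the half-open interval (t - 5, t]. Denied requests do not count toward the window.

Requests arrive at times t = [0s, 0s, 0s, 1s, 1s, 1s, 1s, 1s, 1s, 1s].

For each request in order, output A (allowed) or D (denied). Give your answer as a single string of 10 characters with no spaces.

Answer: AAAADDDDDD

Derivation:
Tracking allowed requests in the window:
  req#1 t=0s: ALLOW
  req#2 t=0s: ALLOW
  req#3 t=0s: ALLOW
  req#4 t=1s: ALLOW
  req#5 t=1s: DENY
  req#6 t=1s: DENY
  req#7 t=1s: DENY
  req#8 t=1s: DENY
  req#9 t=1s: DENY
  req#10 t=1s: DENY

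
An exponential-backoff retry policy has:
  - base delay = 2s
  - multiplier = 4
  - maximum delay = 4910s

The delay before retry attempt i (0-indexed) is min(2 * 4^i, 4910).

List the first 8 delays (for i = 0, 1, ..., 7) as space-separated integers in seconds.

Computing each delay:
  i=0: min(2*4^0, 4910) = 2
  i=1: min(2*4^1, 4910) = 8
  i=2: min(2*4^2, 4910) = 32
  i=3: min(2*4^3, 4910) = 128
  i=4: min(2*4^4, 4910) = 512
  i=5: min(2*4^5, 4910) = 2048
  i=6: min(2*4^6, 4910) = 4910
  i=7: min(2*4^7, 4910) = 4910

Answer: 2 8 32 128 512 2048 4910 4910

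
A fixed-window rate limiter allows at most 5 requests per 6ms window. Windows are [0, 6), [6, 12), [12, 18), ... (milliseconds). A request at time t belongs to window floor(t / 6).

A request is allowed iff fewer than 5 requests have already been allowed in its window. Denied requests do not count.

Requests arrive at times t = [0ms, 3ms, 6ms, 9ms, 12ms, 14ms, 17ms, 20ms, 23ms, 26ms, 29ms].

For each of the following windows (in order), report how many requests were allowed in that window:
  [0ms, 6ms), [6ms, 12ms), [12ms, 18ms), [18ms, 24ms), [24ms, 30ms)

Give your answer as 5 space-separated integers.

Processing requests:
  req#1 t=0ms (window 0): ALLOW
  req#2 t=3ms (window 0): ALLOW
  req#3 t=6ms (window 1): ALLOW
  req#4 t=9ms (window 1): ALLOW
  req#5 t=12ms (window 2): ALLOW
  req#6 t=14ms (window 2): ALLOW
  req#7 t=17ms (window 2): ALLOW
  req#8 t=20ms (window 3): ALLOW
  req#9 t=23ms (window 3): ALLOW
  req#10 t=26ms (window 4): ALLOW
  req#11 t=29ms (window 4): ALLOW

Allowed counts by window: 2 2 3 2 2

Answer: 2 2 3 2 2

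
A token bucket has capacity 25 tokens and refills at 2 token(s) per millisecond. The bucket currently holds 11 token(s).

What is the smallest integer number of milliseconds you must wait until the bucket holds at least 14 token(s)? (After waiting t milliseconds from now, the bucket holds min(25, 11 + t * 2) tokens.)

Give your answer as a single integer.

Need 11 + t * 2 >= 14, so t >= 3/2.
Smallest integer t = ceil(3/2) = 2.

Answer: 2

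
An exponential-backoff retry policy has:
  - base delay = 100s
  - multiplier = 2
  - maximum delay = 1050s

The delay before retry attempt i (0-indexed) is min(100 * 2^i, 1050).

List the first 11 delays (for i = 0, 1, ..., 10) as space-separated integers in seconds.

Answer: 100 200 400 800 1050 1050 1050 1050 1050 1050 1050

Derivation:
Computing each delay:
  i=0: min(100*2^0, 1050) = 100
  i=1: min(100*2^1, 1050) = 200
  i=2: min(100*2^2, 1050) = 400
  i=3: min(100*2^3, 1050) = 800
  i=4: min(100*2^4, 1050) = 1050
  i=5: min(100*2^5, 1050) = 1050
  i=6: min(100*2^6, 1050) = 1050
  i=7: min(100*2^7, 1050) = 1050
  i=8: min(100*2^8, 1050) = 1050
  i=9: min(100*2^9, 1050) = 1050
  i=10: min(100*2^10, 1050) = 1050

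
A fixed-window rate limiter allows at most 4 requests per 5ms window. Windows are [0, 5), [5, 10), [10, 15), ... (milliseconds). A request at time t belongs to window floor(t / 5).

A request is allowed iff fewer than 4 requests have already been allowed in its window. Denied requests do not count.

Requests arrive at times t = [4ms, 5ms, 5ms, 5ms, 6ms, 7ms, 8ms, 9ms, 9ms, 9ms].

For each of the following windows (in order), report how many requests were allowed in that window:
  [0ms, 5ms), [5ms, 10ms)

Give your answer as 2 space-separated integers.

Processing requests:
  req#1 t=4ms (window 0): ALLOW
  req#2 t=5ms (window 1): ALLOW
  req#3 t=5ms (window 1): ALLOW
  req#4 t=5ms (window 1): ALLOW
  req#5 t=6ms (window 1): ALLOW
  req#6 t=7ms (window 1): DENY
  req#7 t=8ms (window 1): DENY
  req#8 t=9ms (window 1): DENY
  req#9 t=9ms (window 1): DENY
  req#10 t=9ms (window 1): DENY

Allowed counts by window: 1 4

Answer: 1 4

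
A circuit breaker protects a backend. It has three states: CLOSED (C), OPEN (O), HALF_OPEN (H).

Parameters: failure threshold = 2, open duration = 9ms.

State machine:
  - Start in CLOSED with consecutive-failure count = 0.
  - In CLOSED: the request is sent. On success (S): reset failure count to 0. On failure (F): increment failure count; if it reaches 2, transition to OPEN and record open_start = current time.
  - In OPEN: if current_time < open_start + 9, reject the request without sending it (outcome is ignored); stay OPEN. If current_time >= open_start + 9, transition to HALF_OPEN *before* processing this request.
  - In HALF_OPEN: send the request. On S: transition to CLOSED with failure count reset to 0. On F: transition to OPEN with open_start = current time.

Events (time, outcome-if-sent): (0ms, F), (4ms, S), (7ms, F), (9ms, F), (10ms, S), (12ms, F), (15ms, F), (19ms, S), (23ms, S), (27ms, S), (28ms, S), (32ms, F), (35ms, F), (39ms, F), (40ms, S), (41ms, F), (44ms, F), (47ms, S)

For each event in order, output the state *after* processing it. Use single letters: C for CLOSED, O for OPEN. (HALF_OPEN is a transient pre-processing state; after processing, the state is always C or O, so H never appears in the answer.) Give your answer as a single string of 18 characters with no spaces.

State after each event:
  event#1 t=0ms outcome=F: state=CLOSED
  event#2 t=4ms outcome=S: state=CLOSED
  event#3 t=7ms outcome=F: state=CLOSED
  event#4 t=9ms outcome=F: state=OPEN
  event#5 t=10ms outcome=S: state=OPEN
  event#6 t=12ms outcome=F: state=OPEN
  event#7 t=15ms outcome=F: state=OPEN
  event#8 t=19ms outcome=S: state=CLOSED
  event#9 t=23ms outcome=S: state=CLOSED
  event#10 t=27ms outcome=S: state=CLOSED
  event#11 t=28ms outcome=S: state=CLOSED
  event#12 t=32ms outcome=F: state=CLOSED
  event#13 t=35ms outcome=F: state=OPEN
  event#14 t=39ms outcome=F: state=OPEN
  event#15 t=40ms outcome=S: state=OPEN
  event#16 t=41ms outcome=F: state=OPEN
  event#17 t=44ms outcome=F: state=OPEN
  event#18 t=47ms outcome=S: state=OPEN

Answer: CCCOOOOCCCCCOOOOOO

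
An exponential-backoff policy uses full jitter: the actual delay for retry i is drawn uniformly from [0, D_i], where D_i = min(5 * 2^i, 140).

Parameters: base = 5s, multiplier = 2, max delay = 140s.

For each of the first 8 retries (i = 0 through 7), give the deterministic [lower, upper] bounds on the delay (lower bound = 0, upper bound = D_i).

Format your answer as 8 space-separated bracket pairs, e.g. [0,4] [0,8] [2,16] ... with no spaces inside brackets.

Answer: [0,5] [0,10] [0,20] [0,40] [0,80] [0,140] [0,140] [0,140]

Derivation:
Computing bounds per retry:
  i=0: D_i=min(5*2^0,140)=5, bounds=[0,5]
  i=1: D_i=min(5*2^1,140)=10, bounds=[0,10]
  i=2: D_i=min(5*2^2,140)=20, bounds=[0,20]
  i=3: D_i=min(5*2^3,140)=40, bounds=[0,40]
  i=4: D_i=min(5*2^4,140)=80, bounds=[0,80]
  i=5: D_i=min(5*2^5,140)=140, bounds=[0,140]
  i=6: D_i=min(5*2^6,140)=140, bounds=[0,140]
  i=7: D_i=min(5*2^7,140)=140, bounds=[0,140]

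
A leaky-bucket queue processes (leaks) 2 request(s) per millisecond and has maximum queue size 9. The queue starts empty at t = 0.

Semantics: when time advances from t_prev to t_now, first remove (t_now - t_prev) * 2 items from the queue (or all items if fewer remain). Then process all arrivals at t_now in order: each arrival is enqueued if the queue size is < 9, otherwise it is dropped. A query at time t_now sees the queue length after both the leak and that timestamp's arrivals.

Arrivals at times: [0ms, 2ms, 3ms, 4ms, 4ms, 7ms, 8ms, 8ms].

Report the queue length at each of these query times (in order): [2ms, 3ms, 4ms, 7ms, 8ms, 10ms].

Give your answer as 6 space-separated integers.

Queue lengths at query times:
  query t=2ms: backlog = 1
  query t=3ms: backlog = 1
  query t=4ms: backlog = 2
  query t=7ms: backlog = 1
  query t=8ms: backlog = 2
  query t=10ms: backlog = 0

Answer: 1 1 2 1 2 0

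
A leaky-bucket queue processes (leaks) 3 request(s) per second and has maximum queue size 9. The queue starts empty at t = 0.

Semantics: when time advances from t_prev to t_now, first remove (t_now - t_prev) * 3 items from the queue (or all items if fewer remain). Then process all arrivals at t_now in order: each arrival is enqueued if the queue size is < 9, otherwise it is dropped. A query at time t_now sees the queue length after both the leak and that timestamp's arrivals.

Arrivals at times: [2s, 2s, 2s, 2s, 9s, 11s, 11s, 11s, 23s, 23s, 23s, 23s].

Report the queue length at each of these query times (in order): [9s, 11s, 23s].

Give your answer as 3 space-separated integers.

Answer: 1 3 4

Derivation:
Queue lengths at query times:
  query t=9s: backlog = 1
  query t=11s: backlog = 3
  query t=23s: backlog = 4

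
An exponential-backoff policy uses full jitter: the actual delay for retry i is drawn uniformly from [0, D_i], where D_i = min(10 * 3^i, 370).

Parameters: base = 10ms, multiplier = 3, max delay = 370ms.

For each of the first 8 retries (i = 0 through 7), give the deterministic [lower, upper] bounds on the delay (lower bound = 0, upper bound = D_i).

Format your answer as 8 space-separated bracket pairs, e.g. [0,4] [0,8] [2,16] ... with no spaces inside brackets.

Answer: [0,10] [0,30] [0,90] [0,270] [0,370] [0,370] [0,370] [0,370]

Derivation:
Computing bounds per retry:
  i=0: D_i=min(10*3^0,370)=10, bounds=[0,10]
  i=1: D_i=min(10*3^1,370)=30, bounds=[0,30]
  i=2: D_i=min(10*3^2,370)=90, bounds=[0,90]
  i=3: D_i=min(10*3^3,370)=270, bounds=[0,270]
  i=4: D_i=min(10*3^4,370)=370, bounds=[0,370]
  i=5: D_i=min(10*3^5,370)=370, bounds=[0,370]
  i=6: D_i=min(10*3^6,370)=370, bounds=[0,370]
  i=7: D_i=min(10*3^7,370)=370, bounds=[0,370]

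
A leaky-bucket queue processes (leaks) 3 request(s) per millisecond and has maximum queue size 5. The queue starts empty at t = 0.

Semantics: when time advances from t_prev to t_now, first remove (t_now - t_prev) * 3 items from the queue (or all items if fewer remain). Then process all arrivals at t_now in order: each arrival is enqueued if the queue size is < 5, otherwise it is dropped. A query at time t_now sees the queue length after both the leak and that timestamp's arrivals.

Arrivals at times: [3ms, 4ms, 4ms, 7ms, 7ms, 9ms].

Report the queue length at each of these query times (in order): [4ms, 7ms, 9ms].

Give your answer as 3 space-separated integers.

Answer: 2 2 1

Derivation:
Queue lengths at query times:
  query t=4ms: backlog = 2
  query t=7ms: backlog = 2
  query t=9ms: backlog = 1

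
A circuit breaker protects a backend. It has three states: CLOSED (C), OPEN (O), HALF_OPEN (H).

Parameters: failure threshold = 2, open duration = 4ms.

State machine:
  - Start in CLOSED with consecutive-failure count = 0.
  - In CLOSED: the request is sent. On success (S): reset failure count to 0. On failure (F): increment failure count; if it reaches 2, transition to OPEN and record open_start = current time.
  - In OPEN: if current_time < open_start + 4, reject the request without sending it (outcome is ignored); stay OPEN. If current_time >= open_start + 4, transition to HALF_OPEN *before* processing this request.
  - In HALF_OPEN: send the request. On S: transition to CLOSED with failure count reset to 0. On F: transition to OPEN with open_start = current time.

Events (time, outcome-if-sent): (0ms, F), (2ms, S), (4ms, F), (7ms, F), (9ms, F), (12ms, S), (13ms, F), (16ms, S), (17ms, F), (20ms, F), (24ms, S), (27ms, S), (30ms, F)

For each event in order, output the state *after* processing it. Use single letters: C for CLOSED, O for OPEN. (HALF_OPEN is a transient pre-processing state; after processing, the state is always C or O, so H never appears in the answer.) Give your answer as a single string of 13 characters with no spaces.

State after each event:
  event#1 t=0ms outcome=F: state=CLOSED
  event#2 t=2ms outcome=S: state=CLOSED
  event#3 t=4ms outcome=F: state=CLOSED
  event#4 t=7ms outcome=F: state=OPEN
  event#5 t=9ms outcome=F: state=OPEN
  event#6 t=12ms outcome=S: state=CLOSED
  event#7 t=13ms outcome=F: state=CLOSED
  event#8 t=16ms outcome=S: state=CLOSED
  event#9 t=17ms outcome=F: state=CLOSED
  event#10 t=20ms outcome=F: state=OPEN
  event#11 t=24ms outcome=S: state=CLOSED
  event#12 t=27ms outcome=S: state=CLOSED
  event#13 t=30ms outcome=F: state=CLOSED

Answer: CCCOOCCCCOCCC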